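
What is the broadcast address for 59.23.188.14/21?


Network: 59.23.184.0/21
Host bits = 11
Set all host bits to 1:
Broadcast: 59.23.191.255


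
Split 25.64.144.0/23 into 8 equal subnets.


New prefix = 23 + 3 = 26
Each subnet has 64 addresses
  25.64.144.0/26
  25.64.144.64/26
  25.64.144.128/26
  25.64.144.192/26
  25.64.145.0/26
  25.64.145.64/26
  25.64.145.128/26
  25.64.145.192/26
Subnets: 25.64.144.0/26, 25.64.144.64/26, 25.64.144.128/26, 25.64.144.192/26, 25.64.145.0/26, 25.64.145.64/26, 25.64.145.128/26, 25.64.145.192/26


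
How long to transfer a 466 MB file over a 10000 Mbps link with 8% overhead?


Effective throughput = 10000 * (1 - 8/100) = 9200 Mbps
File size in Mb = 466 * 8 = 3728 Mb
Time = 3728 / 9200
Time = 0.4052 seconds


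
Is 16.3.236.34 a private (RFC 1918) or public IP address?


RFC 1918 private ranges:
  10.0.0.0/8 (10.0.0.0 - 10.255.255.255)
  172.16.0.0/12 (172.16.0.0 - 172.31.255.255)
  192.168.0.0/16 (192.168.0.0 - 192.168.255.255)
Public (not in any RFC 1918 range)


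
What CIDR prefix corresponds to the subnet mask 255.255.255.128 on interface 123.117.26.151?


Binary: 11111111.11111111.11111111.10000000
Count leading 1s
Prefix: /25


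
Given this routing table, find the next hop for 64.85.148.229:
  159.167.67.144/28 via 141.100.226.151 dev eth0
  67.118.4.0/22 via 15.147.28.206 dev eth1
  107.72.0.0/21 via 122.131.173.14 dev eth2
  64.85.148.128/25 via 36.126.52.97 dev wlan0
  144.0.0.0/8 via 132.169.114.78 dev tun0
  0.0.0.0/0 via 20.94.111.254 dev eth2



Longest prefix match for 64.85.148.229:
  /28 159.167.67.144: no
  /22 67.118.4.0: no
  /21 107.72.0.0: no
  /25 64.85.148.128: MATCH
  /8 144.0.0.0: no
  /0 0.0.0.0: MATCH
Selected: next-hop 36.126.52.97 via wlan0 (matched /25)


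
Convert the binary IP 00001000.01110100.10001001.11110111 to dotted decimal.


00001000 = 8
01110100 = 116
10001001 = 137
11110111 = 247
IP: 8.116.137.247


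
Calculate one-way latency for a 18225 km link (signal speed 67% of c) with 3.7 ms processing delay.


Speed = 0.67 * 3e5 km/s = 201000 km/s
Propagation delay = 18225 / 201000 = 0.0907 s = 90.6716 ms
Processing delay = 3.7 ms
Total one-way latency = 94.3716 ms


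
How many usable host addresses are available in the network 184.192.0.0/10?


Host bits = 32 - 10 = 22
Total addresses = 2^22 = 4194304
Usable = total - 2 (network and broadcast)
Usable hosts: 4194302


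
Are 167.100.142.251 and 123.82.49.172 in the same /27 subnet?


Mask: 255.255.255.224
167.100.142.251 AND mask = 167.100.142.224
123.82.49.172 AND mask = 123.82.49.160
No, different subnets (167.100.142.224 vs 123.82.49.160)


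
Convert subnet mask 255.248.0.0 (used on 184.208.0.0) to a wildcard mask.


Subnet mask: 255.248.0.0
Wildcard = 255.255.255.255 - subnet mask
255 - 255 = 0
255 - 248 = 7
255 - 0 = 255
255 - 0 = 255
Wildcard: 0.7.255.255


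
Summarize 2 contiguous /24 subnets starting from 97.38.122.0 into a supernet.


Original prefix: /24
Number of subnets: 2 = 2^1
New prefix = 24 - 1 = 23
Supernet: 97.38.122.0/23


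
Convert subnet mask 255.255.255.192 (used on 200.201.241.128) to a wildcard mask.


Subnet mask: 255.255.255.192
Wildcard = 255.255.255.255 - subnet mask
255 - 255 = 0
255 - 255 = 0
255 - 255 = 0
255 - 192 = 63
Wildcard: 0.0.0.63


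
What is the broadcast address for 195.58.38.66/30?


Network: 195.58.38.64/30
Host bits = 2
Set all host bits to 1:
Broadcast: 195.58.38.67


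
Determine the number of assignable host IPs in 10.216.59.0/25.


Host bits = 32 - 25 = 7
Total addresses = 2^7 = 128
Usable = total - 2 (network and broadcast)
Usable hosts: 126


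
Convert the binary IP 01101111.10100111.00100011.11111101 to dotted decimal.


01101111 = 111
10100111 = 167
00100011 = 35
11111101 = 253
IP: 111.167.35.253


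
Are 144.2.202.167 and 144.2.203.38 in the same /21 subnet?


Mask: 255.255.248.0
144.2.202.167 AND mask = 144.2.200.0
144.2.203.38 AND mask = 144.2.200.0
Yes, same subnet (144.2.200.0)


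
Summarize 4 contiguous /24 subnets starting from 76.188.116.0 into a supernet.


Original prefix: /24
Number of subnets: 4 = 2^2
New prefix = 24 - 2 = 22
Supernet: 76.188.116.0/22


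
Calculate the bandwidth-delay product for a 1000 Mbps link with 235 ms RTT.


BDP = bandwidth * RTT
= 1000 Mbps * 235 ms
= 1000 * 1e6 * 235 / 1000 bits
= 235000000 bits
= 29375000 bytes
= 28686.5234 KB
BDP = 235000000 bits (29375000 bytes)


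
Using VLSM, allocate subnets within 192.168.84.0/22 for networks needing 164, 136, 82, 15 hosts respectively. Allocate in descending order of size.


164 hosts -> /24 (254 usable): 192.168.84.0/24
136 hosts -> /24 (254 usable): 192.168.85.0/24
82 hosts -> /25 (126 usable): 192.168.86.0/25
15 hosts -> /27 (30 usable): 192.168.86.128/27
Allocation: 192.168.84.0/24 (164 hosts, 254 usable); 192.168.85.0/24 (136 hosts, 254 usable); 192.168.86.0/25 (82 hosts, 126 usable); 192.168.86.128/27 (15 hosts, 30 usable)


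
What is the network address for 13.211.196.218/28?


IP:   00001101.11010011.11000100.11011010
Mask: 11111111.11111111.11111111.11110000
AND operation:
Net:  00001101.11010011.11000100.11010000
Network: 13.211.196.208/28


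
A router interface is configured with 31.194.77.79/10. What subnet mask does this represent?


/10 means 10 network bits, 22 host bits
Binary: 11111111110000000000000000000000
Mask: 255.192.0.0


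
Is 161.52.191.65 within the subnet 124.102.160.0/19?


Subnet network: 124.102.160.0
Test IP AND mask: 161.52.160.0
No, 161.52.191.65 is not in 124.102.160.0/19


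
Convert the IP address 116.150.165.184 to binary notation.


116 = 01110100
150 = 10010110
165 = 10100101
184 = 10111000
Binary: 01110100.10010110.10100101.10111000


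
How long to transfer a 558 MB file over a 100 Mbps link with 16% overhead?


Effective throughput = 100 * (1 - 16/100) = 84 Mbps
File size in Mb = 558 * 8 = 4464 Mb
Time = 4464 / 84
Time = 53.1429 seconds


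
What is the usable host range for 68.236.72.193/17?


Network: 68.236.0.0
Broadcast: 68.236.127.255
First usable = network + 1
Last usable = broadcast - 1
Range: 68.236.0.1 to 68.236.127.254


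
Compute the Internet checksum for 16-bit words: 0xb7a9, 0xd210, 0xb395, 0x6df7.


Sum all words (with carry folding):
+ 0xb7a9 = 0xb7a9
+ 0xd210 = 0x89ba
+ 0xb395 = 0x3d50
+ 0x6df7 = 0xab47
One's complement: ~0xab47
Checksum = 0x54b8


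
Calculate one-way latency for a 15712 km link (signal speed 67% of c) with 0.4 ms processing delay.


Speed = 0.67 * 3e5 km/s = 201000 km/s
Propagation delay = 15712 / 201000 = 0.0782 s = 78.1692 ms
Processing delay = 0.4 ms
Total one-way latency = 78.5692 ms


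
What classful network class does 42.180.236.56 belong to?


First octet: 42
Binary: 00101010
0xxxxxxx -> Class A (1-126)
Class A, default mask 255.0.0.0 (/8)


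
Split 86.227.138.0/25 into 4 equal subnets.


New prefix = 25 + 2 = 27
Each subnet has 32 addresses
  86.227.138.0/27
  86.227.138.32/27
  86.227.138.64/27
  86.227.138.96/27
Subnets: 86.227.138.0/27, 86.227.138.32/27, 86.227.138.64/27, 86.227.138.96/27


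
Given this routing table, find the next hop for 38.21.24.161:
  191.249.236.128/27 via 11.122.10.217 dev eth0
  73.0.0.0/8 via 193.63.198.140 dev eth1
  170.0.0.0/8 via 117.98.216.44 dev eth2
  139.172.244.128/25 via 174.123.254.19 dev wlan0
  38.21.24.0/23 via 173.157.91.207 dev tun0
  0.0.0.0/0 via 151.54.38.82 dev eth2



Longest prefix match for 38.21.24.161:
  /27 191.249.236.128: no
  /8 73.0.0.0: no
  /8 170.0.0.0: no
  /25 139.172.244.128: no
  /23 38.21.24.0: MATCH
  /0 0.0.0.0: MATCH
Selected: next-hop 173.157.91.207 via tun0 (matched /23)


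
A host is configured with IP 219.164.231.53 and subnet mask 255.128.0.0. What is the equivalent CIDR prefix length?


Binary: 11111111.10000000.00000000.00000000
Count leading 1s
Prefix: /9


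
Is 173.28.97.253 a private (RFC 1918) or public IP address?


RFC 1918 private ranges:
  10.0.0.0/8 (10.0.0.0 - 10.255.255.255)
  172.16.0.0/12 (172.16.0.0 - 172.31.255.255)
  192.168.0.0/16 (192.168.0.0 - 192.168.255.255)
Public (not in any RFC 1918 range)


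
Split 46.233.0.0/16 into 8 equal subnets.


New prefix = 16 + 3 = 19
Each subnet has 8192 addresses
  46.233.0.0/19
  46.233.32.0/19
  46.233.64.0/19
  46.233.96.0/19
  46.233.128.0/19
  46.233.160.0/19
  46.233.192.0/19
  46.233.224.0/19
Subnets: 46.233.0.0/19, 46.233.32.0/19, 46.233.64.0/19, 46.233.96.0/19, 46.233.128.0/19, 46.233.160.0/19, 46.233.192.0/19, 46.233.224.0/19


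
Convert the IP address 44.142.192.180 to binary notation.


44 = 00101100
142 = 10001110
192 = 11000000
180 = 10110100
Binary: 00101100.10001110.11000000.10110100


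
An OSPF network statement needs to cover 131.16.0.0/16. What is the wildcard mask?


Subnet mask: 255.255.0.0
Wildcard = 255.255.255.255 - subnet mask
255 - 255 = 0
255 - 255 = 0
255 - 0 = 255
255 - 0 = 255
Wildcard: 0.0.255.255


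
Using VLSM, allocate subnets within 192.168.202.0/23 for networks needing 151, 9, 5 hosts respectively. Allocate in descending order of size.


151 hosts -> /24 (254 usable): 192.168.202.0/24
9 hosts -> /28 (14 usable): 192.168.203.0/28
5 hosts -> /29 (6 usable): 192.168.203.16/29
Allocation: 192.168.202.0/24 (151 hosts, 254 usable); 192.168.203.0/28 (9 hosts, 14 usable); 192.168.203.16/29 (5 hosts, 6 usable)


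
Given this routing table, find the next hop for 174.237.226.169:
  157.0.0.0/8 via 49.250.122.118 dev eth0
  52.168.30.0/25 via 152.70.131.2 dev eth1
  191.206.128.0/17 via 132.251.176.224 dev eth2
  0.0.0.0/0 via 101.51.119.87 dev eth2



Longest prefix match for 174.237.226.169:
  /8 157.0.0.0: no
  /25 52.168.30.0: no
  /17 191.206.128.0: no
  /0 0.0.0.0: MATCH
Selected: next-hop 101.51.119.87 via eth2 (matched /0)


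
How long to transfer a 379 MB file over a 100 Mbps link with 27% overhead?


Effective throughput = 100 * (1 - 27/100) = 73 Mbps
File size in Mb = 379 * 8 = 3032 Mb
Time = 3032 / 73
Time = 41.5342 seconds


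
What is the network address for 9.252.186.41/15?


IP:   00001001.11111100.10111010.00101001
Mask: 11111111.11111110.00000000.00000000
AND operation:
Net:  00001001.11111100.00000000.00000000
Network: 9.252.0.0/15


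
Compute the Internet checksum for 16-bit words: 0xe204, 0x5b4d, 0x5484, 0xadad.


Sum all words (with carry folding):
+ 0xe204 = 0xe204
+ 0x5b4d = 0x3d52
+ 0x5484 = 0x91d6
+ 0xadad = 0x3f84
One's complement: ~0x3f84
Checksum = 0xc07b


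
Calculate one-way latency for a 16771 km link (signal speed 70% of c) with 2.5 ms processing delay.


Speed = 0.7 * 3e5 km/s = 210000 km/s
Propagation delay = 16771 / 210000 = 0.0799 s = 79.8619 ms
Processing delay = 2.5 ms
Total one-way latency = 82.3619 ms


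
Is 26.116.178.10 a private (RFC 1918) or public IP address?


RFC 1918 private ranges:
  10.0.0.0/8 (10.0.0.0 - 10.255.255.255)
  172.16.0.0/12 (172.16.0.0 - 172.31.255.255)
  192.168.0.0/16 (192.168.0.0 - 192.168.255.255)
Public (not in any RFC 1918 range)


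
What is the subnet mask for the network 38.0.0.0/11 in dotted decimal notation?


/11 means 11 network bits, 21 host bits
Binary: 11111111111000000000000000000000
Mask: 255.224.0.0


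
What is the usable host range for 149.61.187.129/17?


Network: 149.61.128.0
Broadcast: 149.61.255.255
First usable = network + 1
Last usable = broadcast - 1
Range: 149.61.128.1 to 149.61.255.254


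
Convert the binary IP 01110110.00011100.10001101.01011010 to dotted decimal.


01110110 = 118
00011100 = 28
10001101 = 141
01011010 = 90
IP: 118.28.141.90


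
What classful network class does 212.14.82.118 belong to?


First octet: 212
Binary: 11010100
110xxxxx -> Class C (192-223)
Class C, default mask 255.255.255.0 (/24)


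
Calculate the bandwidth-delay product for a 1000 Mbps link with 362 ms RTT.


BDP = bandwidth * RTT
= 1000 Mbps * 362 ms
= 1000 * 1e6 * 362 / 1000 bits
= 362000000 bits
= 45250000 bytes
= 44189.4531 KB
BDP = 362000000 bits (45250000 bytes)


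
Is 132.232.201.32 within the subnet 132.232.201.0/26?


Subnet network: 132.232.201.0
Test IP AND mask: 132.232.201.0
Yes, 132.232.201.32 is in 132.232.201.0/26


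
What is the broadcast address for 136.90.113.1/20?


Network: 136.90.112.0/20
Host bits = 12
Set all host bits to 1:
Broadcast: 136.90.127.255


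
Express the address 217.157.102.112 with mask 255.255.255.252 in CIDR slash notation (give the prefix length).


Binary: 11111111.11111111.11111111.11111100
Count leading 1s
Prefix: /30


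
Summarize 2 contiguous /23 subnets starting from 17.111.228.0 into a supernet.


Original prefix: /23
Number of subnets: 2 = 2^1
New prefix = 23 - 1 = 22
Supernet: 17.111.228.0/22


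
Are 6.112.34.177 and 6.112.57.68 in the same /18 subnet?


Mask: 255.255.192.0
6.112.34.177 AND mask = 6.112.0.0
6.112.57.68 AND mask = 6.112.0.0
Yes, same subnet (6.112.0.0)


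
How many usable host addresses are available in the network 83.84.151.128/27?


Host bits = 32 - 27 = 5
Total addresses = 2^5 = 32
Usable = total - 2 (network and broadcast)
Usable hosts: 30


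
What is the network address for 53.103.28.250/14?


IP:   00110101.01100111.00011100.11111010
Mask: 11111111.11111100.00000000.00000000
AND operation:
Net:  00110101.01100100.00000000.00000000
Network: 53.100.0.0/14


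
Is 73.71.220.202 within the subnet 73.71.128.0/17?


Subnet network: 73.71.128.0
Test IP AND mask: 73.71.128.0
Yes, 73.71.220.202 is in 73.71.128.0/17


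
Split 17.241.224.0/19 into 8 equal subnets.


New prefix = 19 + 3 = 22
Each subnet has 1024 addresses
  17.241.224.0/22
  17.241.228.0/22
  17.241.232.0/22
  17.241.236.0/22
  17.241.240.0/22
  17.241.244.0/22
  17.241.248.0/22
  17.241.252.0/22
Subnets: 17.241.224.0/22, 17.241.228.0/22, 17.241.232.0/22, 17.241.236.0/22, 17.241.240.0/22, 17.241.244.0/22, 17.241.248.0/22, 17.241.252.0/22


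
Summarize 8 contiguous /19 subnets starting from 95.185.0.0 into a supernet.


Original prefix: /19
Number of subnets: 8 = 2^3
New prefix = 19 - 3 = 16
Supernet: 95.185.0.0/16


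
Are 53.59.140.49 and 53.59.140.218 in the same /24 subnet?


Mask: 255.255.255.0
53.59.140.49 AND mask = 53.59.140.0
53.59.140.218 AND mask = 53.59.140.0
Yes, same subnet (53.59.140.0)


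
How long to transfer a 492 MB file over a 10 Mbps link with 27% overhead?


Effective throughput = 10 * (1 - 27/100) = 7.3 Mbps
File size in Mb = 492 * 8 = 3936 Mb
Time = 3936 / 7.3
Time = 539.1781 seconds


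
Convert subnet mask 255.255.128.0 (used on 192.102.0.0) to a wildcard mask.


Subnet mask: 255.255.128.0
Wildcard = 255.255.255.255 - subnet mask
255 - 255 = 0
255 - 255 = 0
255 - 128 = 127
255 - 0 = 255
Wildcard: 0.0.127.255


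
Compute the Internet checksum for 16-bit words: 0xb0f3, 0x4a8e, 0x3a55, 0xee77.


Sum all words (with carry folding):
+ 0xb0f3 = 0xb0f3
+ 0x4a8e = 0xfb81
+ 0x3a55 = 0x35d7
+ 0xee77 = 0x244f
One's complement: ~0x244f
Checksum = 0xdbb0


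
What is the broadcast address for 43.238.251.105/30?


Network: 43.238.251.104/30
Host bits = 2
Set all host bits to 1:
Broadcast: 43.238.251.107


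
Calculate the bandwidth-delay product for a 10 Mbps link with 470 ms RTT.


BDP = bandwidth * RTT
= 10 Mbps * 470 ms
= 10 * 1e6 * 470 / 1000 bits
= 4700000 bits
= 587500 bytes
= 573.7305 KB
BDP = 4700000 bits (587500 bytes)


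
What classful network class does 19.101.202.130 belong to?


First octet: 19
Binary: 00010011
0xxxxxxx -> Class A (1-126)
Class A, default mask 255.0.0.0 (/8)


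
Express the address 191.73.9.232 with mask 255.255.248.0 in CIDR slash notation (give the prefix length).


Binary: 11111111.11111111.11111000.00000000
Count leading 1s
Prefix: /21


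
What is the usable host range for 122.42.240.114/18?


Network: 122.42.192.0
Broadcast: 122.42.255.255
First usable = network + 1
Last usable = broadcast - 1
Range: 122.42.192.1 to 122.42.255.254


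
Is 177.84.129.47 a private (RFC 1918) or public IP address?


RFC 1918 private ranges:
  10.0.0.0/8 (10.0.0.0 - 10.255.255.255)
  172.16.0.0/12 (172.16.0.0 - 172.31.255.255)
  192.168.0.0/16 (192.168.0.0 - 192.168.255.255)
Public (not in any RFC 1918 range)


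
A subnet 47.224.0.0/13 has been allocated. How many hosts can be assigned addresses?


Host bits = 32 - 13 = 19
Total addresses = 2^19 = 524288
Usable = total - 2 (network and broadcast)
Usable hosts: 524286


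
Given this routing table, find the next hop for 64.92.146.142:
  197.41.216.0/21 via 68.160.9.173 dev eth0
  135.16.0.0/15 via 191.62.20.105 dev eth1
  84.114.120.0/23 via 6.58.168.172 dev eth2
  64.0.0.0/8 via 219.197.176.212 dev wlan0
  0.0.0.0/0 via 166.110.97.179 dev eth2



Longest prefix match for 64.92.146.142:
  /21 197.41.216.0: no
  /15 135.16.0.0: no
  /23 84.114.120.0: no
  /8 64.0.0.0: MATCH
  /0 0.0.0.0: MATCH
Selected: next-hop 219.197.176.212 via wlan0 (matched /8)


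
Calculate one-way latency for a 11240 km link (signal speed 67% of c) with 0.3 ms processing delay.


Speed = 0.67 * 3e5 km/s = 201000 km/s
Propagation delay = 11240 / 201000 = 0.0559 s = 55.9204 ms
Processing delay = 0.3 ms
Total one-way latency = 56.2204 ms


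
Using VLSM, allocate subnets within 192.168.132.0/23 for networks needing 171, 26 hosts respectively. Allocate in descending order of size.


171 hosts -> /24 (254 usable): 192.168.132.0/24
26 hosts -> /27 (30 usable): 192.168.133.0/27
Allocation: 192.168.132.0/24 (171 hosts, 254 usable); 192.168.133.0/27 (26 hosts, 30 usable)


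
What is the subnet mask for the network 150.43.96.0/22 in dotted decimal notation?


/22 means 22 network bits, 10 host bits
Binary: 11111111111111111111110000000000
Mask: 255.255.252.0


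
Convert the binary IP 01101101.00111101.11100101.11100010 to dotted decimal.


01101101 = 109
00111101 = 61
11100101 = 229
11100010 = 226
IP: 109.61.229.226


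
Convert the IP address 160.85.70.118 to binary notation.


160 = 10100000
85 = 01010101
70 = 01000110
118 = 01110110
Binary: 10100000.01010101.01000110.01110110


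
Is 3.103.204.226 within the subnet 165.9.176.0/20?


Subnet network: 165.9.176.0
Test IP AND mask: 3.103.192.0
No, 3.103.204.226 is not in 165.9.176.0/20


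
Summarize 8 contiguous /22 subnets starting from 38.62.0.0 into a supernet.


Original prefix: /22
Number of subnets: 8 = 2^3
New prefix = 22 - 3 = 19
Supernet: 38.62.0.0/19


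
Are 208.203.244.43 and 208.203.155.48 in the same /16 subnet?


Mask: 255.255.0.0
208.203.244.43 AND mask = 208.203.0.0
208.203.155.48 AND mask = 208.203.0.0
Yes, same subnet (208.203.0.0)


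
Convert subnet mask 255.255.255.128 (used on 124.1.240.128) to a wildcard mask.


Subnet mask: 255.255.255.128
Wildcard = 255.255.255.255 - subnet mask
255 - 255 = 0
255 - 255 = 0
255 - 255 = 0
255 - 128 = 127
Wildcard: 0.0.0.127


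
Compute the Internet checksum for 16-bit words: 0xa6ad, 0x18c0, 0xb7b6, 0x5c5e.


Sum all words (with carry folding):
+ 0xa6ad = 0xa6ad
+ 0x18c0 = 0xbf6d
+ 0xb7b6 = 0x7724
+ 0x5c5e = 0xd382
One's complement: ~0xd382
Checksum = 0x2c7d


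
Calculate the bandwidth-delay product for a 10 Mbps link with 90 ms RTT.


BDP = bandwidth * RTT
= 10 Mbps * 90 ms
= 10 * 1e6 * 90 / 1000 bits
= 900000 bits
= 112500 bytes
= 109.8633 KB
BDP = 900000 bits (112500 bytes)


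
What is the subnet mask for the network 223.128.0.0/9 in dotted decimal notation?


/9 means 9 network bits, 23 host bits
Binary: 11111111100000000000000000000000
Mask: 255.128.0.0


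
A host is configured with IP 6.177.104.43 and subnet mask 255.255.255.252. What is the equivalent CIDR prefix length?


Binary: 11111111.11111111.11111111.11111100
Count leading 1s
Prefix: /30


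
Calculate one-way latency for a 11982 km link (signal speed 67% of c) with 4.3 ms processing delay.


Speed = 0.67 * 3e5 km/s = 201000 km/s
Propagation delay = 11982 / 201000 = 0.0596 s = 59.6119 ms
Processing delay = 4.3 ms
Total one-way latency = 63.9119 ms


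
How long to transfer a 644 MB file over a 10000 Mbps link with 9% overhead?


Effective throughput = 10000 * (1 - 9/100) = 9100 Mbps
File size in Mb = 644 * 8 = 5152 Mb
Time = 5152 / 9100
Time = 0.5662 seconds


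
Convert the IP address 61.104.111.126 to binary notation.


61 = 00111101
104 = 01101000
111 = 01101111
126 = 01111110
Binary: 00111101.01101000.01101111.01111110


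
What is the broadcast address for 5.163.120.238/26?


Network: 5.163.120.192/26
Host bits = 6
Set all host bits to 1:
Broadcast: 5.163.120.255


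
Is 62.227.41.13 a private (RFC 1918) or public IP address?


RFC 1918 private ranges:
  10.0.0.0/8 (10.0.0.0 - 10.255.255.255)
  172.16.0.0/12 (172.16.0.0 - 172.31.255.255)
  192.168.0.0/16 (192.168.0.0 - 192.168.255.255)
Public (not in any RFC 1918 range)


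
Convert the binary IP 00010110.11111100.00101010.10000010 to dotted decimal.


00010110 = 22
11111100 = 252
00101010 = 42
10000010 = 130
IP: 22.252.42.130


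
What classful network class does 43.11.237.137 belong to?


First octet: 43
Binary: 00101011
0xxxxxxx -> Class A (1-126)
Class A, default mask 255.0.0.0 (/8)


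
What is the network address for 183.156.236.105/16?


IP:   10110111.10011100.11101100.01101001
Mask: 11111111.11111111.00000000.00000000
AND operation:
Net:  10110111.10011100.00000000.00000000
Network: 183.156.0.0/16


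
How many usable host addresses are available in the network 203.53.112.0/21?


Host bits = 32 - 21 = 11
Total addresses = 2^11 = 2048
Usable = total - 2 (network and broadcast)
Usable hosts: 2046


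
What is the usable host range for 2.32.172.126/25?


Network: 2.32.172.0
Broadcast: 2.32.172.127
First usable = network + 1
Last usable = broadcast - 1
Range: 2.32.172.1 to 2.32.172.126


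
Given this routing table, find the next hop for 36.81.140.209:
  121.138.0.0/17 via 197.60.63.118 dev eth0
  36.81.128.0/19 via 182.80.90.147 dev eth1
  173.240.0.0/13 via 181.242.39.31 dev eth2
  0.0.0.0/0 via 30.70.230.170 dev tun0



Longest prefix match for 36.81.140.209:
  /17 121.138.0.0: no
  /19 36.81.128.0: MATCH
  /13 173.240.0.0: no
  /0 0.0.0.0: MATCH
Selected: next-hop 182.80.90.147 via eth1 (matched /19)


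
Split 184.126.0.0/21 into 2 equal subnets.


New prefix = 21 + 1 = 22
Each subnet has 1024 addresses
  184.126.0.0/22
  184.126.4.0/22
Subnets: 184.126.0.0/22, 184.126.4.0/22


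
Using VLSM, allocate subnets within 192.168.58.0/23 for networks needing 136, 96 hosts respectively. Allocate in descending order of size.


136 hosts -> /24 (254 usable): 192.168.58.0/24
96 hosts -> /25 (126 usable): 192.168.59.0/25
Allocation: 192.168.58.0/24 (136 hosts, 254 usable); 192.168.59.0/25 (96 hosts, 126 usable)


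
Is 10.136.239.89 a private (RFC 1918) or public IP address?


RFC 1918 private ranges:
  10.0.0.0/8 (10.0.0.0 - 10.255.255.255)
  172.16.0.0/12 (172.16.0.0 - 172.31.255.255)
  192.168.0.0/16 (192.168.0.0 - 192.168.255.255)
Private (in 10.0.0.0/8)


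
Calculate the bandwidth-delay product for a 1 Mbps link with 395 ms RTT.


BDP = bandwidth * RTT
= 1 Mbps * 395 ms
= 1 * 1e6 * 395 / 1000 bits
= 395000 bits
= 49375 bytes
= 48.2178 KB
BDP = 395000 bits (49375 bytes)


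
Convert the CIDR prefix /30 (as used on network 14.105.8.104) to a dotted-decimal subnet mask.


/30 means 30 network bits, 2 host bits
Binary: 11111111111111111111111111111100
Mask: 255.255.255.252


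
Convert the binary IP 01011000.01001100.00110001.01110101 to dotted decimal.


01011000 = 88
01001100 = 76
00110001 = 49
01110101 = 117
IP: 88.76.49.117


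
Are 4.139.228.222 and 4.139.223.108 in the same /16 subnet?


Mask: 255.255.0.0
4.139.228.222 AND mask = 4.139.0.0
4.139.223.108 AND mask = 4.139.0.0
Yes, same subnet (4.139.0.0)


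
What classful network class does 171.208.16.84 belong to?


First octet: 171
Binary: 10101011
10xxxxxx -> Class B (128-191)
Class B, default mask 255.255.0.0 (/16)


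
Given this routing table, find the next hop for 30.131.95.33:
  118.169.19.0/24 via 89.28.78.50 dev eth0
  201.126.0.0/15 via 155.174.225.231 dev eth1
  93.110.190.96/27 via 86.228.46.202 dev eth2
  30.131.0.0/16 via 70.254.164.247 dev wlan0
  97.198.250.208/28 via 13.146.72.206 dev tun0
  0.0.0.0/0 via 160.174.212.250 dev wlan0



Longest prefix match for 30.131.95.33:
  /24 118.169.19.0: no
  /15 201.126.0.0: no
  /27 93.110.190.96: no
  /16 30.131.0.0: MATCH
  /28 97.198.250.208: no
  /0 0.0.0.0: MATCH
Selected: next-hop 70.254.164.247 via wlan0 (matched /16)


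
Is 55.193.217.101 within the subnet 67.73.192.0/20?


Subnet network: 67.73.192.0
Test IP AND mask: 55.193.208.0
No, 55.193.217.101 is not in 67.73.192.0/20


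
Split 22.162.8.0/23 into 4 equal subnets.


New prefix = 23 + 2 = 25
Each subnet has 128 addresses
  22.162.8.0/25
  22.162.8.128/25
  22.162.9.0/25
  22.162.9.128/25
Subnets: 22.162.8.0/25, 22.162.8.128/25, 22.162.9.0/25, 22.162.9.128/25


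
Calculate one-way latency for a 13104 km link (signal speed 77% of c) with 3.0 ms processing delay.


Speed = 0.77 * 3e5 km/s = 231000 km/s
Propagation delay = 13104 / 231000 = 0.0567 s = 56.7273 ms
Processing delay = 3.0 ms
Total one-way latency = 59.7273 ms


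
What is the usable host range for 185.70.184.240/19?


Network: 185.70.160.0
Broadcast: 185.70.191.255
First usable = network + 1
Last usable = broadcast - 1
Range: 185.70.160.1 to 185.70.191.254


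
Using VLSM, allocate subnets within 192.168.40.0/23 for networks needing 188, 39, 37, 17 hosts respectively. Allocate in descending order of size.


188 hosts -> /24 (254 usable): 192.168.40.0/24
39 hosts -> /26 (62 usable): 192.168.41.0/26
37 hosts -> /26 (62 usable): 192.168.41.64/26
17 hosts -> /27 (30 usable): 192.168.41.128/27
Allocation: 192.168.40.0/24 (188 hosts, 254 usable); 192.168.41.0/26 (39 hosts, 62 usable); 192.168.41.64/26 (37 hosts, 62 usable); 192.168.41.128/27 (17 hosts, 30 usable)


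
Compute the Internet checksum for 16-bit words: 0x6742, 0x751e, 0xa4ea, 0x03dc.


Sum all words (with carry folding):
+ 0x6742 = 0x6742
+ 0x751e = 0xdc60
+ 0xa4ea = 0x814b
+ 0x03dc = 0x8527
One's complement: ~0x8527
Checksum = 0x7ad8


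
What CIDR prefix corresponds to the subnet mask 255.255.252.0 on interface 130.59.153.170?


Binary: 11111111.11111111.11111100.00000000
Count leading 1s
Prefix: /22


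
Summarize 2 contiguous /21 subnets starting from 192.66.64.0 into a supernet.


Original prefix: /21
Number of subnets: 2 = 2^1
New prefix = 21 - 1 = 20
Supernet: 192.66.64.0/20


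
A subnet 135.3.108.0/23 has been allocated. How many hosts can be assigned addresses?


Host bits = 32 - 23 = 9
Total addresses = 2^9 = 512
Usable = total - 2 (network and broadcast)
Usable hosts: 510


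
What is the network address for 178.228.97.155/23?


IP:   10110010.11100100.01100001.10011011
Mask: 11111111.11111111.11111110.00000000
AND operation:
Net:  10110010.11100100.01100000.00000000
Network: 178.228.96.0/23


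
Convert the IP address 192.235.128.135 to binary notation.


192 = 11000000
235 = 11101011
128 = 10000000
135 = 10000111
Binary: 11000000.11101011.10000000.10000111


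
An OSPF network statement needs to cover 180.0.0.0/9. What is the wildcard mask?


Subnet mask: 255.128.0.0
Wildcard = 255.255.255.255 - subnet mask
255 - 255 = 0
255 - 128 = 127
255 - 0 = 255
255 - 0 = 255
Wildcard: 0.127.255.255


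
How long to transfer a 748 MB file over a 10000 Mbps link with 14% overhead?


Effective throughput = 10000 * (1 - 14/100) = 8600 Mbps
File size in Mb = 748 * 8 = 5984 Mb
Time = 5984 / 8600
Time = 0.6958 seconds


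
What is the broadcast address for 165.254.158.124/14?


Network: 165.252.0.0/14
Host bits = 18
Set all host bits to 1:
Broadcast: 165.255.255.255


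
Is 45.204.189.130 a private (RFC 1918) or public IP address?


RFC 1918 private ranges:
  10.0.0.0/8 (10.0.0.0 - 10.255.255.255)
  172.16.0.0/12 (172.16.0.0 - 172.31.255.255)
  192.168.0.0/16 (192.168.0.0 - 192.168.255.255)
Public (not in any RFC 1918 range)


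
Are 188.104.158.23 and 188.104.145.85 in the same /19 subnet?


Mask: 255.255.224.0
188.104.158.23 AND mask = 188.104.128.0
188.104.145.85 AND mask = 188.104.128.0
Yes, same subnet (188.104.128.0)


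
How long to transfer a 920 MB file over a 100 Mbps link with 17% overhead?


Effective throughput = 100 * (1 - 17/100) = 83 Mbps
File size in Mb = 920 * 8 = 7360 Mb
Time = 7360 / 83
Time = 88.6747 seconds


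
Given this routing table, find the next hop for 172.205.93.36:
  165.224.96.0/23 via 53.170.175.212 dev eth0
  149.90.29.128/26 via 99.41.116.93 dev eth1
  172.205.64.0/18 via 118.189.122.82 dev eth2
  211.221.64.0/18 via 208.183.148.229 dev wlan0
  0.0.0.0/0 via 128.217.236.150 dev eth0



Longest prefix match for 172.205.93.36:
  /23 165.224.96.0: no
  /26 149.90.29.128: no
  /18 172.205.64.0: MATCH
  /18 211.221.64.0: no
  /0 0.0.0.0: MATCH
Selected: next-hop 118.189.122.82 via eth2 (matched /18)


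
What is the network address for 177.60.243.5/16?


IP:   10110001.00111100.11110011.00000101
Mask: 11111111.11111111.00000000.00000000
AND operation:
Net:  10110001.00111100.00000000.00000000
Network: 177.60.0.0/16


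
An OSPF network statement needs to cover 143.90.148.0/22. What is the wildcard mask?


Subnet mask: 255.255.252.0
Wildcard = 255.255.255.255 - subnet mask
255 - 255 = 0
255 - 255 = 0
255 - 252 = 3
255 - 0 = 255
Wildcard: 0.0.3.255


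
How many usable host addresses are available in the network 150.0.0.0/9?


Host bits = 32 - 9 = 23
Total addresses = 2^23 = 8388608
Usable = total - 2 (network and broadcast)
Usable hosts: 8388606


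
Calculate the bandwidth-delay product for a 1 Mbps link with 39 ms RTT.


BDP = bandwidth * RTT
= 1 Mbps * 39 ms
= 1 * 1e6 * 39 / 1000 bits
= 39000 bits
= 4875 bytes
= 4.7607 KB
BDP = 39000 bits (4875 bytes)


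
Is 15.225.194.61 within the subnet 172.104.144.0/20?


Subnet network: 172.104.144.0
Test IP AND mask: 15.225.192.0
No, 15.225.194.61 is not in 172.104.144.0/20


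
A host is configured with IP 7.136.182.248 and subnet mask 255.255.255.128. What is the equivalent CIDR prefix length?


Binary: 11111111.11111111.11111111.10000000
Count leading 1s
Prefix: /25


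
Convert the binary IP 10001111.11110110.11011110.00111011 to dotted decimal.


10001111 = 143
11110110 = 246
11011110 = 222
00111011 = 59
IP: 143.246.222.59


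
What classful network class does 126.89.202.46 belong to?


First octet: 126
Binary: 01111110
0xxxxxxx -> Class A (1-126)
Class A, default mask 255.0.0.0 (/8)


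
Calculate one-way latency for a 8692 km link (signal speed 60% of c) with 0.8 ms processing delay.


Speed = 0.6 * 3e5 km/s = 180000 km/s
Propagation delay = 8692 / 180000 = 0.0483 s = 48.2889 ms
Processing delay = 0.8 ms
Total one-way latency = 49.0889 ms


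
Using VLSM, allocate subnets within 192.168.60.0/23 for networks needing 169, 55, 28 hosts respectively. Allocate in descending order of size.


169 hosts -> /24 (254 usable): 192.168.60.0/24
55 hosts -> /26 (62 usable): 192.168.61.0/26
28 hosts -> /27 (30 usable): 192.168.61.64/27
Allocation: 192.168.60.0/24 (169 hosts, 254 usable); 192.168.61.0/26 (55 hosts, 62 usable); 192.168.61.64/27 (28 hosts, 30 usable)


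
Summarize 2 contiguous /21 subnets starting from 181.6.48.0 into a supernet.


Original prefix: /21
Number of subnets: 2 = 2^1
New prefix = 21 - 1 = 20
Supernet: 181.6.48.0/20


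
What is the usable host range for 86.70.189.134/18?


Network: 86.70.128.0
Broadcast: 86.70.191.255
First usable = network + 1
Last usable = broadcast - 1
Range: 86.70.128.1 to 86.70.191.254


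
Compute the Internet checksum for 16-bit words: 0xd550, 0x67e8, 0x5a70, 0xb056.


Sum all words (with carry folding):
+ 0xd550 = 0xd550
+ 0x67e8 = 0x3d39
+ 0x5a70 = 0x97a9
+ 0xb056 = 0x4800
One's complement: ~0x4800
Checksum = 0xb7ff


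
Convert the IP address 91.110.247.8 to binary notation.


91 = 01011011
110 = 01101110
247 = 11110111
8 = 00001000
Binary: 01011011.01101110.11110111.00001000


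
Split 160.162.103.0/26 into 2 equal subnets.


New prefix = 26 + 1 = 27
Each subnet has 32 addresses
  160.162.103.0/27
  160.162.103.32/27
Subnets: 160.162.103.0/27, 160.162.103.32/27


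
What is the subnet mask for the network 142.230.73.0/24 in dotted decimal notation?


/24 means 24 network bits, 8 host bits
Binary: 11111111111111111111111100000000
Mask: 255.255.255.0


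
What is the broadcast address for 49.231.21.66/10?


Network: 49.192.0.0/10
Host bits = 22
Set all host bits to 1:
Broadcast: 49.255.255.255


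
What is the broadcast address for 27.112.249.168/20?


Network: 27.112.240.0/20
Host bits = 12
Set all host bits to 1:
Broadcast: 27.112.255.255


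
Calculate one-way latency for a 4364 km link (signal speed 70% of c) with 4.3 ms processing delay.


Speed = 0.7 * 3e5 km/s = 210000 km/s
Propagation delay = 4364 / 210000 = 0.0208 s = 20.781 ms
Processing delay = 4.3 ms
Total one-way latency = 25.081 ms


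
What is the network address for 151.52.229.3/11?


IP:   10010111.00110100.11100101.00000011
Mask: 11111111.11100000.00000000.00000000
AND operation:
Net:  10010111.00100000.00000000.00000000
Network: 151.32.0.0/11


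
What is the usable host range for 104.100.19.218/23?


Network: 104.100.18.0
Broadcast: 104.100.19.255
First usable = network + 1
Last usable = broadcast - 1
Range: 104.100.18.1 to 104.100.19.254


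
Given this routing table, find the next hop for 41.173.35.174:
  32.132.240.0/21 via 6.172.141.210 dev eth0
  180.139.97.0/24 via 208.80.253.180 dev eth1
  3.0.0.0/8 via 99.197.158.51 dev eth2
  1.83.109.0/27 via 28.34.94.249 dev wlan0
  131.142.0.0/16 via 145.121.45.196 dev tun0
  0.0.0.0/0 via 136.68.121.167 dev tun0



Longest prefix match for 41.173.35.174:
  /21 32.132.240.0: no
  /24 180.139.97.0: no
  /8 3.0.0.0: no
  /27 1.83.109.0: no
  /16 131.142.0.0: no
  /0 0.0.0.0: MATCH
Selected: next-hop 136.68.121.167 via tun0 (matched /0)


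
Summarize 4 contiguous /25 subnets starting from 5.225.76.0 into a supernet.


Original prefix: /25
Number of subnets: 4 = 2^2
New prefix = 25 - 2 = 23
Supernet: 5.225.76.0/23


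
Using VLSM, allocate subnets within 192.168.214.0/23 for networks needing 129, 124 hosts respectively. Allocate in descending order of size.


129 hosts -> /24 (254 usable): 192.168.214.0/24
124 hosts -> /25 (126 usable): 192.168.215.0/25
Allocation: 192.168.214.0/24 (129 hosts, 254 usable); 192.168.215.0/25 (124 hosts, 126 usable)


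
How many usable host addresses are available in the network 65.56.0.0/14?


Host bits = 32 - 14 = 18
Total addresses = 2^18 = 262144
Usable = total - 2 (network and broadcast)
Usable hosts: 262142


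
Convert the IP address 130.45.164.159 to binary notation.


130 = 10000010
45 = 00101101
164 = 10100100
159 = 10011111
Binary: 10000010.00101101.10100100.10011111


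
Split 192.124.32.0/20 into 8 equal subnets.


New prefix = 20 + 3 = 23
Each subnet has 512 addresses
  192.124.32.0/23
  192.124.34.0/23
  192.124.36.0/23
  192.124.38.0/23
  192.124.40.0/23
  192.124.42.0/23
  192.124.44.0/23
  192.124.46.0/23
Subnets: 192.124.32.0/23, 192.124.34.0/23, 192.124.36.0/23, 192.124.38.0/23, 192.124.40.0/23, 192.124.42.0/23, 192.124.44.0/23, 192.124.46.0/23


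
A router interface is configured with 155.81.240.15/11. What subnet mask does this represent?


/11 means 11 network bits, 21 host bits
Binary: 11111111111000000000000000000000
Mask: 255.224.0.0


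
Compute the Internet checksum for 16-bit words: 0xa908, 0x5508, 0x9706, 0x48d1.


Sum all words (with carry folding):
+ 0xa908 = 0xa908
+ 0x5508 = 0xfe10
+ 0x9706 = 0x9517
+ 0x48d1 = 0xdde8
One's complement: ~0xdde8
Checksum = 0x2217


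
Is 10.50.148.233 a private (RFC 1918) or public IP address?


RFC 1918 private ranges:
  10.0.0.0/8 (10.0.0.0 - 10.255.255.255)
  172.16.0.0/12 (172.16.0.0 - 172.31.255.255)
  192.168.0.0/16 (192.168.0.0 - 192.168.255.255)
Private (in 10.0.0.0/8)


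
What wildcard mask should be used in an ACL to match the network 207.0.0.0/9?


Subnet mask: 255.128.0.0
Wildcard = 255.255.255.255 - subnet mask
255 - 255 = 0
255 - 128 = 127
255 - 0 = 255
255 - 0 = 255
Wildcard: 0.127.255.255


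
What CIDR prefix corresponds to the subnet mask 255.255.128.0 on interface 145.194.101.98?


Binary: 11111111.11111111.10000000.00000000
Count leading 1s
Prefix: /17


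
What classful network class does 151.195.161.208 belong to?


First octet: 151
Binary: 10010111
10xxxxxx -> Class B (128-191)
Class B, default mask 255.255.0.0 (/16)


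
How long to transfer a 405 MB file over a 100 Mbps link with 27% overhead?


Effective throughput = 100 * (1 - 27/100) = 73 Mbps
File size in Mb = 405 * 8 = 3240 Mb
Time = 3240 / 73
Time = 44.3836 seconds


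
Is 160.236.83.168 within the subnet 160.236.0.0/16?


Subnet network: 160.236.0.0
Test IP AND mask: 160.236.0.0
Yes, 160.236.83.168 is in 160.236.0.0/16


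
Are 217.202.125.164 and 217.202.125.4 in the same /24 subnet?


Mask: 255.255.255.0
217.202.125.164 AND mask = 217.202.125.0
217.202.125.4 AND mask = 217.202.125.0
Yes, same subnet (217.202.125.0)


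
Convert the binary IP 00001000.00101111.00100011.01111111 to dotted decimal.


00001000 = 8
00101111 = 47
00100011 = 35
01111111 = 127
IP: 8.47.35.127


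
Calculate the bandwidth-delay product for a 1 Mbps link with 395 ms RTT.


BDP = bandwidth * RTT
= 1 Mbps * 395 ms
= 1 * 1e6 * 395 / 1000 bits
= 395000 bits
= 49375 bytes
= 48.2178 KB
BDP = 395000 bits (49375 bytes)


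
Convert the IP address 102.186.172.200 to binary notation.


102 = 01100110
186 = 10111010
172 = 10101100
200 = 11001000
Binary: 01100110.10111010.10101100.11001000


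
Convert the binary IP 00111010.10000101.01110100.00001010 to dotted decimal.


00111010 = 58
10000101 = 133
01110100 = 116
00001010 = 10
IP: 58.133.116.10


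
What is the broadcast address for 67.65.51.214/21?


Network: 67.65.48.0/21
Host bits = 11
Set all host bits to 1:
Broadcast: 67.65.55.255


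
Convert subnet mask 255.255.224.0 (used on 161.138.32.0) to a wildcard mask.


Subnet mask: 255.255.224.0
Wildcard = 255.255.255.255 - subnet mask
255 - 255 = 0
255 - 255 = 0
255 - 224 = 31
255 - 0 = 255
Wildcard: 0.0.31.255


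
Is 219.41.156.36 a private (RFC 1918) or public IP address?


RFC 1918 private ranges:
  10.0.0.0/8 (10.0.0.0 - 10.255.255.255)
  172.16.0.0/12 (172.16.0.0 - 172.31.255.255)
  192.168.0.0/16 (192.168.0.0 - 192.168.255.255)
Public (not in any RFC 1918 range)


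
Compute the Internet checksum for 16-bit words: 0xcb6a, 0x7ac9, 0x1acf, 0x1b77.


Sum all words (with carry folding):
+ 0xcb6a = 0xcb6a
+ 0x7ac9 = 0x4634
+ 0x1acf = 0x6103
+ 0x1b77 = 0x7c7a
One's complement: ~0x7c7a
Checksum = 0x8385


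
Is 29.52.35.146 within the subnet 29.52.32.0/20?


Subnet network: 29.52.32.0
Test IP AND mask: 29.52.32.0
Yes, 29.52.35.146 is in 29.52.32.0/20


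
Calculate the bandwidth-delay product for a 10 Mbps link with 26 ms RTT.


BDP = bandwidth * RTT
= 10 Mbps * 26 ms
= 10 * 1e6 * 26 / 1000 bits
= 260000 bits
= 32500 bytes
= 31.7383 KB
BDP = 260000 bits (32500 bytes)


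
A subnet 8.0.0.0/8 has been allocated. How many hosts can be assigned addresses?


Host bits = 32 - 8 = 24
Total addresses = 2^24 = 16777216
Usable = total - 2 (network and broadcast)
Usable hosts: 16777214


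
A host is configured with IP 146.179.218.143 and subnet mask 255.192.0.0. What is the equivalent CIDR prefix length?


Binary: 11111111.11000000.00000000.00000000
Count leading 1s
Prefix: /10
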